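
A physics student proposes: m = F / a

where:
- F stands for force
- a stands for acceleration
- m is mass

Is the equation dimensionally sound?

Yes

F (force) has dimensions [L M T^-2].
a (acceleration) has dimensions [L T^-2].
m (mass) has dimensions [M].

Left side: [M]
Right side: [M]

Both sides have the same dimensions, so the equation is dimensionally consistent.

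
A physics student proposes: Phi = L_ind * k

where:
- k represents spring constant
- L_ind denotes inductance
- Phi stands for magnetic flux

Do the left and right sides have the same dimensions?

No

k (spring constant) has dimensions [M T^-2].
L_ind (inductance) has dimensions [I^-2 L^2 M T^-2].
Phi (magnetic flux) has dimensions [I^-1 L^2 M T^-2].

Left side: [I^-1 L^2 M T^-2]
Right side: [I^-2 L^2 M^2 T^-4]

The two sides have different dimensions, so the equation is NOT dimensionally consistent.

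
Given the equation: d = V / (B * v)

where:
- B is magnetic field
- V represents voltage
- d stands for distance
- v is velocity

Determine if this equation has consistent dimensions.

Yes

B (magnetic field) has dimensions [I^-1 M T^-2].
V (voltage) has dimensions [I^-1 L^2 M T^-3].
d (distance) has dimensions [L].
v (velocity) has dimensions [L T^-1].

Left side: [L]
Right side: [L]

Both sides have the same dimensions, so the equation is dimensionally consistent.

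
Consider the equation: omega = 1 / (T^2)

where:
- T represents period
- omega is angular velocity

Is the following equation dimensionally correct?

No

T (period) has dimensions [T].
omega (angular velocity) has dimensions [T^-1].

Left side: [T^-1]
Right side: [T^-2]

The two sides have different dimensions, so the equation is NOT dimensionally consistent.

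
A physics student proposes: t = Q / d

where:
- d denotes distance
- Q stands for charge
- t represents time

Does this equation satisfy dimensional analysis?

No

d (distance) has dimensions [L].
Q (charge) has dimensions [I T].
t (time) has dimensions [T].

Left side: [T]
Right side: [I L^-1 T]

The two sides have different dimensions, so the equation is NOT dimensionally consistent.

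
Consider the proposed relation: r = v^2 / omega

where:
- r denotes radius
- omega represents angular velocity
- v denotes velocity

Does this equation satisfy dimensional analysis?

No

r (radius) has dimensions [L].
omega (angular velocity) has dimensions [T^-1].
v (velocity) has dimensions [L T^-1].

Left side: [L]
Right side: [L^2 T^-1]

The two sides have different dimensions, so the equation is NOT dimensionally consistent.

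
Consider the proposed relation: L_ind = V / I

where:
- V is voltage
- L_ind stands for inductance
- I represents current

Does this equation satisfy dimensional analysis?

No

V (voltage) has dimensions [I^-1 L^2 M T^-3].
L_ind (inductance) has dimensions [I^-2 L^2 M T^-2].
I (current) has dimensions [I].

Left side: [I^-2 L^2 M T^-2]
Right side: [I^-2 L^2 M T^-3]

The two sides have different dimensions, so the equation is NOT dimensionally consistent.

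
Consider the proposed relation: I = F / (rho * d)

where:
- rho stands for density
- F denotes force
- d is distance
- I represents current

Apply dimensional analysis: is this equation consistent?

No

rho (density) has dimensions [L^-3 M].
F (force) has dimensions [L M T^-2].
d (distance) has dimensions [L].
I (current) has dimensions [I].

Left side: [I]
Right side: [L^3 T^-2]

The two sides have different dimensions, so the equation is NOT dimensionally consistent.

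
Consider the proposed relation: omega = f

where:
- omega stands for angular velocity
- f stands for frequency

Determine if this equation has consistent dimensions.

Yes

omega (angular velocity) has dimensions [T^-1].
f (frequency) has dimensions [T^-1].

Left side: [T^-1]
Right side: [T^-1]

Both sides have the same dimensions, so the equation is dimensionally consistent.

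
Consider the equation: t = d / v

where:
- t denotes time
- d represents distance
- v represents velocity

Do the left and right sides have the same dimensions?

Yes

t (time) has dimensions [T].
d (distance) has dimensions [L].
v (velocity) has dimensions [L T^-1].

Left side: [T]
Right side: [T]

Both sides have the same dimensions, so the equation is dimensionally consistent.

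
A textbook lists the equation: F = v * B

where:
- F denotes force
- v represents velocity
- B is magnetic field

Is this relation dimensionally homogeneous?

No

F (force) has dimensions [L M T^-2].
v (velocity) has dimensions [L T^-1].
B (magnetic field) has dimensions [I^-1 M T^-2].

Left side: [L M T^-2]
Right side: [I^-1 L M T^-3]

The two sides have different dimensions, so the equation is NOT dimensionally consistent.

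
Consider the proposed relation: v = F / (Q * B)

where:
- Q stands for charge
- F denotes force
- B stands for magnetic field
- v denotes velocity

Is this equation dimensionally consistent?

Yes

Q (charge) has dimensions [I T].
F (force) has dimensions [L M T^-2].
B (magnetic field) has dimensions [I^-1 M T^-2].
v (velocity) has dimensions [L T^-1].

Left side: [L T^-1]
Right side: [L T^-1]

Both sides have the same dimensions, so the equation is dimensionally consistent.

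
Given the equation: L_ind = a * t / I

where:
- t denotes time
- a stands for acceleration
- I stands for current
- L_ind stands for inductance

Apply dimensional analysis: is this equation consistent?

No

t (time) has dimensions [T].
a (acceleration) has dimensions [L T^-2].
I (current) has dimensions [I].
L_ind (inductance) has dimensions [I^-2 L^2 M T^-2].

Left side: [I^-2 L^2 M T^-2]
Right side: [I^-1 L T^-1]

The two sides have different dimensions, so the equation is NOT dimensionally consistent.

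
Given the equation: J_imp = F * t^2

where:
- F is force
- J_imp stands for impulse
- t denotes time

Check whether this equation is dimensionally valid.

No

F (force) has dimensions [L M T^-2].
J_imp (impulse) has dimensions [L M T^-1].
t (time) has dimensions [T].

Left side: [L M T^-1]
Right side: [L M]

The two sides have different dimensions, so the equation is NOT dimensionally consistent.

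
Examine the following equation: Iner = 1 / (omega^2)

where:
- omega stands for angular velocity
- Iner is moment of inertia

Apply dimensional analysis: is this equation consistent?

No

omega (angular velocity) has dimensions [T^-1].
Iner (moment of inertia) has dimensions [L^2 M].

Left side: [L^2 M]
Right side: [T^2]

The two sides have different dimensions, so the equation is NOT dimensionally consistent.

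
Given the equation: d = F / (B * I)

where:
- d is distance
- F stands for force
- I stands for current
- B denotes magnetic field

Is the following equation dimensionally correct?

Yes

d (distance) has dimensions [L].
F (force) has dimensions [L M T^-2].
I (current) has dimensions [I].
B (magnetic field) has dimensions [I^-1 M T^-2].

Left side: [L]
Right side: [L]

Both sides have the same dimensions, so the equation is dimensionally consistent.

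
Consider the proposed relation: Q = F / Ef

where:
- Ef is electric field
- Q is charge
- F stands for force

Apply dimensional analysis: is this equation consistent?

Yes

Ef (electric field) has dimensions [I^-1 L M T^-3].
Q (charge) has dimensions [I T].
F (force) has dimensions [L M T^-2].

Left side: [I T]
Right side: [I T]

Both sides have the same dimensions, so the equation is dimensionally consistent.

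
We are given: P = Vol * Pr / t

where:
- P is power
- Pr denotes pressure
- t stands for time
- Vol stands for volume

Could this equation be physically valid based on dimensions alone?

Yes

P (power) has dimensions [L^2 M T^-3].
Pr (pressure) has dimensions [L^-1 M T^-2].
t (time) has dimensions [T].
Vol (volume) has dimensions [L^3].

Left side: [L^2 M T^-3]
Right side: [L^2 M T^-3]

Both sides have the same dimensions, so the equation is dimensionally consistent.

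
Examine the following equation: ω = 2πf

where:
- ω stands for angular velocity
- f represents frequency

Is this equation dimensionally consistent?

Yes

ω (angular velocity) has dimensions [T^-1].
f (frequency) has dimensions [T^-1].

Left side: [T^-1]
Right side: [T^-1]

Both sides have the same dimensions, so the equation is dimensionally consistent.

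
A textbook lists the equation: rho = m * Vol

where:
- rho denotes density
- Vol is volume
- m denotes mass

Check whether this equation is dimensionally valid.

No

rho (density) has dimensions [L^-3 M].
Vol (volume) has dimensions [L^3].
m (mass) has dimensions [M].

Left side: [L^-3 M]
Right side: [L^3 M]

The two sides have different dimensions, so the equation is NOT dimensionally consistent.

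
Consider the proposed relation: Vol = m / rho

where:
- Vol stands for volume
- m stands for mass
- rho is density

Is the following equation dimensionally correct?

Yes

Vol (volume) has dimensions [L^3].
m (mass) has dimensions [M].
rho (density) has dimensions [L^-3 M].

Left side: [L^3]
Right side: [L^3]

Both sides have the same dimensions, so the equation is dimensionally consistent.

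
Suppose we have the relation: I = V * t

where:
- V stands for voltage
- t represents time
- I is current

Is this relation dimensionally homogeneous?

No

V (voltage) has dimensions [I^-1 L^2 M T^-3].
t (time) has dimensions [T].
I (current) has dimensions [I].

Left side: [I]
Right side: [I^-1 L^2 M T^-2]

The two sides have different dimensions, so the equation is NOT dimensionally consistent.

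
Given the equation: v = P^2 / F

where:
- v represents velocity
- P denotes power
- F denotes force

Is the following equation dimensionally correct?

No

v (velocity) has dimensions [L T^-1].
P (power) has dimensions [L^2 M T^-3].
F (force) has dimensions [L M T^-2].

Left side: [L T^-1]
Right side: [L^3 M T^-4]

The two sides have different dimensions, so the equation is NOT dimensionally consistent.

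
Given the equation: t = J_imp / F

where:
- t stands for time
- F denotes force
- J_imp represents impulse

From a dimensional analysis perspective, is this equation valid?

Yes

t (time) has dimensions [T].
F (force) has dimensions [L M T^-2].
J_imp (impulse) has dimensions [L M T^-1].

Left side: [T]
Right side: [T]

Both sides have the same dimensions, so the equation is dimensionally consistent.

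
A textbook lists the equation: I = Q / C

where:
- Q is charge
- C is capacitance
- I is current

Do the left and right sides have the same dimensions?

No

Q (charge) has dimensions [I T].
C (capacitance) has dimensions [I^2 L^-2 M^-1 T^4].
I (current) has dimensions [I].

Left side: [I]
Right side: [I^-1 L^2 M T^-3]

The two sides have different dimensions, so the equation is NOT dimensionally consistent.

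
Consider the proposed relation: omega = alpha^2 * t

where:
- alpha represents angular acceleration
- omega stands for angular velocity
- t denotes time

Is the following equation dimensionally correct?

No

alpha (angular acceleration) has dimensions [T^-2].
omega (angular velocity) has dimensions [T^-1].
t (time) has dimensions [T].

Left side: [T^-1]
Right side: [T^-3]

The two sides have different dimensions, so the equation is NOT dimensionally consistent.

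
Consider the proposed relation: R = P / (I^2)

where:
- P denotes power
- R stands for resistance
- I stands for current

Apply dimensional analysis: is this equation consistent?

Yes

P (power) has dimensions [L^2 M T^-3].
R (resistance) has dimensions [I^-2 L^2 M T^-3].
I (current) has dimensions [I].

Left side: [I^-2 L^2 M T^-3]
Right side: [I^-2 L^2 M T^-3]

Both sides have the same dimensions, so the equation is dimensionally consistent.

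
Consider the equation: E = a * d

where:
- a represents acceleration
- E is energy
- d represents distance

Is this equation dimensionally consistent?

No

a (acceleration) has dimensions [L T^-2].
E (energy) has dimensions [L^2 M T^-2].
d (distance) has dimensions [L].

Left side: [L^2 M T^-2]
Right side: [L^2 T^-2]

The two sides have different dimensions, so the equation is NOT dimensionally consistent.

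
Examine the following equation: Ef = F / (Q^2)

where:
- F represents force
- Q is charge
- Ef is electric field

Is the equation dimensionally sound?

No

F (force) has dimensions [L M T^-2].
Q (charge) has dimensions [I T].
Ef (electric field) has dimensions [I^-1 L M T^-3].

Left side: [I^-1 L M T^-3]
Right side: [I^-2 L M T^-4]

The two sides have different dimensions, so the equation is NOT dimensionally consistent.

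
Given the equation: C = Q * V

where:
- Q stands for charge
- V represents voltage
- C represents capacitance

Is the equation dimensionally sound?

No

Q (charge) has dimensions [I T].
V (voltage) has dimensions [I^-1 L^2 M T^-3].
C (capacitance) has dimensions [I^2 L^-2 M^-1 T^4].

Left side: [I^2 L^-2 M^-1 T^4]
Right side: [L^2 M T^-2]

The two sides have different dimensions, so the equation is NOT dimensionally consistent.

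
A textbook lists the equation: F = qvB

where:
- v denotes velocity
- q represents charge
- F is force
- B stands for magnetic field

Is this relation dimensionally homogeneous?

Yes

v (velocity) has dimensions [L T^-1].
q (charge) has dimensions [I T].
F (force) has dimensions [L M T^-2].
B (magnetic field) has dimensions [I^-1 M T^-2].

Left side: [L M T^-2]
Right side: [L M T^-2]

Both sides have the same dimensions, so the equation is dimensionally consistent.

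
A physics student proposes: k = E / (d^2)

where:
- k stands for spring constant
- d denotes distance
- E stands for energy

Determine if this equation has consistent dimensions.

Yes

k (spring constant) has dimensions [M T^-2].
d (distance) has dimensions [L].
E (energy) has dimensions [L^2 M T^-2].

Left side: [M T^-2]
Right side: [M T^-2]

Both sides have the same dimensions, so the equation is dimensionally consistent.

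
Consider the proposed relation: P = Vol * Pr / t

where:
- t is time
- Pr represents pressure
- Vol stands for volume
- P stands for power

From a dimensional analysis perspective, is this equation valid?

Yes

t (time) has dimensions [T].
Pr (pressure) has dimensions [L^-1 M T^-2].
Vol (volume) has dimensions [L^3].
P (power) has dimensions [L^2 M T^-3].

Left side: [L^2 M T^-3]
Right side: [L^2 M T^-3]

Both sides have the same dimensions, so the equation is dimensionally consistent.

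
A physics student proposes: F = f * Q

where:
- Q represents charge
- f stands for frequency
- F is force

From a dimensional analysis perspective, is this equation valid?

No

Q (charge) has dimensions [I T].
f (frequency) has dimensions [T^-1].
F (force) has dimensions [L M T^-2].

Left side: [L M T^-2]
Right side: [I]

The two sides have different dimensions, so the equation is NOT dimensionally consistent.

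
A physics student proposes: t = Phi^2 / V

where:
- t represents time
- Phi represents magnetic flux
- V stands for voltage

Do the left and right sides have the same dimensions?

No

t (time) has dimensions [T].
Phi (magnetic flux) has dimensions [I^-1 L^2 M T^-2].
V (voltage) has dimensions [I^-1 L^2 M T^-3].

Left side: [T]
Right side: [I^-1 L^2 M T^-1]

The two sides have different dimensions, so the equation is NOT dimensionally consistent.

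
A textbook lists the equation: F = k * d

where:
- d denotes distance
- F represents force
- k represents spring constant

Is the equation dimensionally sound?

Yes

d (distance) has dimensions [L].
F (force) has dimensions [L M T^-2].
k (spring constant) has dimensions [M T^-2].

Left side: [L M T^-2]
Right side: [L M T^-2]

Both sides have the same dimensions, so the equation is dimensionally consistent.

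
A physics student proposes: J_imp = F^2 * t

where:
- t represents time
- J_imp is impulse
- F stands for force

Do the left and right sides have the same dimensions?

No

t (time) has dimensions [T].
J_imp (impulse) has dimensions [L M T^-1].
F (force) has dimensions [L M T^-2].

Left side: [L M T^-1]
Right side: [L^2 M^2 T^-3]

The two sides have different dimensions, so the equation is NOT dimensionally consistent.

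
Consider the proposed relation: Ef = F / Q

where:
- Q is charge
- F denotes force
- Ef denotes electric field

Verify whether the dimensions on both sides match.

Yes

Q (charge) has dimensions [I T].
F (force) has dimensions [L M T^-2].
Ef (electric field) has dimensions [I^-1 L M T^-3].

Left side: [I^-1 L M T^-3]
Right side: [I^-1 L M T^-3]

Both sides have the same dimensions, so the equation is dimensionally consistent.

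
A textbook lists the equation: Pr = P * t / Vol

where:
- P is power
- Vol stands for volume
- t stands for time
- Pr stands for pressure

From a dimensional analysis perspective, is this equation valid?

Yes

P (power) has dimensions [L^2 M T^-3].
Vol (volume) has dimensions [L^3].
t (time) has dimensions [T].
Pr (pressure) has dimensions [L^-1 M T^-2].

Left side: [L^-1 M T^-2]
Right side: [L^-1 M T^-2]

Both sides have the same dimensions, so the equation is dimensionally consistent.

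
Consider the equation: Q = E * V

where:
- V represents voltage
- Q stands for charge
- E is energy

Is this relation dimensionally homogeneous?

No

V (voltage) has dimensions [I^-1 L^2 M T^-3].
Q (charge) has dimensions [I T].
E (energy) has dimensions [L^2 M T^-2].

Left side: [I T]
Right side: [I^-1 L^4 M^2 T^-5]

The two sides have different dimensions, so the equation is NOT dimensionally consistent.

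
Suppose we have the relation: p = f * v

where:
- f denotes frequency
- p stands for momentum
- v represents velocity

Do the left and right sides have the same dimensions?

No

f (frequency) has dimensions [T^-1].
p (momentum) has dimensions [L M T^-1].
v (velocity) has dimensions [L T^-1].

Left side: [L M T^-1]
Right side: [L T^-2]

The two sides have different dimensions, so the equation is NOT dimensionally consistent.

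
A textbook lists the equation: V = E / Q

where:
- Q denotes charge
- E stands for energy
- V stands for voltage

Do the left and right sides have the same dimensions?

Yes

Q (charge) has dimensions [I T].
E (energy) has dimensions [L^2 M T^-2].
V (voltage) has dimensions [I^-1 L^2 M T^-3].

Left side: [I^-1 L^2 M T^-3]
Right side: [I^-1 L^2 M T^-3]

Both sides have the same dimensions, so the equation is dimensionally consistent.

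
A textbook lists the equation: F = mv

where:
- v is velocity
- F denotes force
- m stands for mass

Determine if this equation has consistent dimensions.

No

v (velocity) has dimensions [L T^-1].
F (force) has dimensions [L M T^-2].
m (mass) has dimensions [M].

Left side: [L M T^-2]
Right side: [L M T^-1]

The two sides have different dimensions, so the equation is NOT dimensionally consistent.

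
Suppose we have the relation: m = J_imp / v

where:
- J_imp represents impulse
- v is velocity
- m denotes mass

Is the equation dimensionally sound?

Yes

J_imp (impulse) has dimensions [L M T^-1].
v (velocity) has dimensions [L T^-1].
m (mass) has dimensions [M].

Left side: [M]
Right side: [M]

Both sides have the same dimensions, so the equation is dimensionally consistent.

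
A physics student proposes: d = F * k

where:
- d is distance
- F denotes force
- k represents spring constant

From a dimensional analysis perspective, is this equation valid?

No

d (distance) has dimensions [L].
F (force) has dimensions [L M T^-2].
k (spring constant) has dimensions [M T^-2].

Left side: [L]
Right side: [L M^2 T^-4]

The two sides have different dimensions, so the equation is NOT dimensionally consistent.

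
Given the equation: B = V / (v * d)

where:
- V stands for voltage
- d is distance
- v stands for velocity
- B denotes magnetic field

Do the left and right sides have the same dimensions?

Yes

V (voltage) has dimensions [I^-1 L^2 M T^-3].
d (distance) has dimensions [L].
v (velocity) has dimensions [L T^-1].
B (magnetic field) has dimensions [I^-1 M T^-2].

Left side: [I^-1 M T^-2]
Right side: [I^-1 M T^-2]

Both sides have the same dimensions, so the equation is dimensionally consistent.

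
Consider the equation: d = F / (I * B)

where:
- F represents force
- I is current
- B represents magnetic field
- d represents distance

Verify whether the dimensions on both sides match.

Yes

F (force) has dimensions [L M T^-2].
I (current) has dimensions [I].
B (magnetic field) has dimensions [I^-1 M T^-2].
d (distance) has dimensions [L].

Left side: [L]
Right side: [L]

Both sides have the same dimensions, so the equation is dimensionally consistent.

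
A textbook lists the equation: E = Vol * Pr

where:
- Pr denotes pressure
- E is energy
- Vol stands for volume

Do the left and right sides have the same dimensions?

Yes

Pr (pressure) has dimensions [L^-1 M T^-2].
E (energy) has dimensions [L^2 M T^-2].
Vol (volume) has dimensions [L^3].

Left side: [L^2 M T^-2]
Right side: [L^2 M T^-2]

Both sides have the same dimensions, so the equation is dimensionally consistent.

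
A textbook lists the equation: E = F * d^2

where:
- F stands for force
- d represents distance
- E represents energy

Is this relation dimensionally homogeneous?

No

F (force) has dimensions [L M T^-2].
d (distance) has dimensions [L].
E (energy) has dimensions [L^2 M T^-2].

Left side: [L^2 M T^-2]
Right side: [L^3 M T^-2]

The two sides have different dimensions, so the equation is NOT dimensionally consistent.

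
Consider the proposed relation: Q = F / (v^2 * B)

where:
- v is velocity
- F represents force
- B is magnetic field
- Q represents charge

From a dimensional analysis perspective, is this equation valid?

No

v (velocity) has dimensions [L T^-1].
F (force) has dimensions [L M T^-2].
B (magnetic field) has dimensions [I^-1 M T^-2].
Q (charge) has dimensions [I T].

Left side: [I T]
Right side: [I L^-1 T^2]

The two sides have different dimensions, so the equation is NOT dimensionally consistent.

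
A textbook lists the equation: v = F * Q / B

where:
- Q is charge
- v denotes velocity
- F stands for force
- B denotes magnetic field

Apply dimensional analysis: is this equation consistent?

No

Q (charge) has dimensions [I T].
v (velocity) has dimensions [L T^-1].
F (force) has dimensions [L M T^-2].
B (magnetic field) has dimensions [I^-1 M T^-2].

Left side: [L T^-1]
Right side: [I^2 L T]

The two sides have different dimensions, so the equation is NOT dimensionally consistent.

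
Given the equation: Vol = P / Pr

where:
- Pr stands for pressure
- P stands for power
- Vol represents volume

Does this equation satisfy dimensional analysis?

No

Pr (pressure) has dimensions [L^-1 M T^-2].
P (power) has dimensions [L^2 M T^-3].
Vol (volume) has dimensions [L^3].

Left side: [L^3]
Right side: [L^3 T^-1]

The two sides have different dimensions, so the equation is NOT dimensionally consistent.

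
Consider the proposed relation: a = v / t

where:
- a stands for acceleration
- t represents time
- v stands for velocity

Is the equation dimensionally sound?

Yes

a (acceleration) has dimensions [L T^-2].
t (time) has dimensions [T].
v (velocity) has dimensions [L T^-1].

Left side: [L T^-2]
Right side: [L T^-2]

Both sides have the same dimensions, so the equation is dimensionally consistent.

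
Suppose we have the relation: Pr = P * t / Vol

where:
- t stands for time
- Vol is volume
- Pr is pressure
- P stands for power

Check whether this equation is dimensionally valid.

Yes

t (time) has dimensions [T].
Vol (volume) has dimensions [L^3].
Pr (pressure) has dimensions [L^-1 M T^-2].
P (power) has dimensions [L^2 M T^-3].

Left side: [L^-1 M T^-2]
Right side: [L^-1 M T^-2]

Both sides have the same dimensions, so the equation is dimensionally consistent.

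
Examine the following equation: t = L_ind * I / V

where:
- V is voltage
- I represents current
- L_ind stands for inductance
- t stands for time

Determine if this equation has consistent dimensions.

Yes

V (voltage) has dimensions [I^-1 L^2 M T^-3].
I (current) has dimensions [I].
L_ind (inductance) has dimensions [I^-2 L^2 M T^-2].
t (time) has dimensions [T].

Left side: [T]
Right side: [T]

Both sides have the same dimensions, so the equation is dimensionally consistent.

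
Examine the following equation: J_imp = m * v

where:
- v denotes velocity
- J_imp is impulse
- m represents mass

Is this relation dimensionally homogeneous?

Yes

v (velocity) has dimensions [L T^-1].
J_imp (impulse) has dimensions [L M T^-1].
m (mass) has dimensions [M].

Left side: [L M T^-1]
Right side: [L M T^-1]

Both sides have the same dimensions, so the equation is dimensionally consistent.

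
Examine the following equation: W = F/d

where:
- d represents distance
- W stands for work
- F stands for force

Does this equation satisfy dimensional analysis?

No

d (distance) has dimensions [L].
W (work) has dimensions [L^2 M T^-2].
F (force) has dimensions [L M T^-2].

Left side: [L^2 M T^-2]
Right side: [M T^-2]

The two sides have different dimensions, so the equation is NOT dimensionally consistent.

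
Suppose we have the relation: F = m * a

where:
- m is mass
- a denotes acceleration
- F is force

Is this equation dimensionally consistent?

Yes

m (mass) has dimensions [M].
a (acceleration) has dimensions [L T^-2].
F (force) has dimensions [L M T^-2].

Left side: [L M T^-2]
Right side: [L M T^-2]

Both sides have the same dimensions, so the equation is dimensionally consistent.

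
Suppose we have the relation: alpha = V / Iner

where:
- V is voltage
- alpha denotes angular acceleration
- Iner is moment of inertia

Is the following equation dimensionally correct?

No

V (voltage) has dimensions [I^-1 L^2 M T^-3].
alpha (angular acceleration) has dimensions [T^-2].
Iner (moment of inertia) has dimensions [L^2 M].

Left side: [T^-2]
Right side: [I^-1 T^-3]

The two sides have different dimensions, so the equation is NOT dimensionally consistent.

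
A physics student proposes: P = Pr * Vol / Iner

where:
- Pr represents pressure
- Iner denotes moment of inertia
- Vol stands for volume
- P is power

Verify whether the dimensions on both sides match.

No

Pr (pressure) has dimensions [L^-1 M T^-2].
Iner (moment of inertia) has dimensions [L^2 M].
Vol (volume) has dimensions [L^3].
P (power) has dimensions [L^2 M T^-3].

Left side: [L^2 M T^-3]
Right side: [T^-2]

The two sides have different dimensions, so the equation is NOT dimensionally consistent.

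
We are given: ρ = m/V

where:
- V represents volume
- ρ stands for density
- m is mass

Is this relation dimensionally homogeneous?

Yes

V (volume) has dimensions [L^3].
ρ (density) has dimensions [L^-3 M].
m (mass) has dimensions [M].

Left side: [L^-3 M]
Right side: [L^-3 M]

Both sides have the same dimensions, so the equation is dimensionally consistent.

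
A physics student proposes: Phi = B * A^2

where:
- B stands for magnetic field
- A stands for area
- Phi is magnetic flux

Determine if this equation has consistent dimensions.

No

B (magnetic field) has dimensions [I^-1 M T^-2].
A (area) has dimensions [L^2].
Phi (magnetic flux) has dimensions [I^-1 L^2 M T^-2].

Left side: [I^-1 L^2 M T^-2]
Right side: [I^-1 L^4 M T^-2]

The two sides have different dimensions, so the equation is NOT dimensionally consistent.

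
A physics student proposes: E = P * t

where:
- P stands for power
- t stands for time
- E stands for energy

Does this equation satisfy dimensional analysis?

Yes

P (power) has dimensions [L^2 M T^-3].
t (time) has dimensions [T].
E (energy) has dimensions [L^2 M T^-2].

Left side: [L^2 M T^-2]
Right side: [L^2 M T^-2]

Both sides have the same dimensions, so the equation is dimensionally consistent.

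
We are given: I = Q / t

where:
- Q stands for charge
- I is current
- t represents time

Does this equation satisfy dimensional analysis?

Yes

Q (charge) has dimensions [I T].
I (current) has dimensions [I].
t (time) has dimensions [T].

Left side: [I]
Right side: [I]

Both sides have the same dimensions, so the equation is dimensionally consistent.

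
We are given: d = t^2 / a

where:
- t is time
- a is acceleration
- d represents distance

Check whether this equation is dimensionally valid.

No

t (time) has dimensions [T].
a (acceleration) has dimensions [L T^-2].
d (distance) has dimensions [L].

Left side: [L]
Right side: [L^-1 T^4]

The two sides have different dimensions, so the equation is NOT dimensionally consistent.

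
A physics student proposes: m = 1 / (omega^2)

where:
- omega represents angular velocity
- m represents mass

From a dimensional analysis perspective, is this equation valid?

No

omega (angular velocity) has dimensions [T^-1].
m (mass) has dimensions [M].

Left side: [M]
Right side: [T^2]

The two sides have different dimensions, so the equation is NOT dimensionally consistent.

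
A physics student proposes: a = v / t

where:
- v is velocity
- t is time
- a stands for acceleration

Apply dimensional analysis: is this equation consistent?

Yes

v (velocity) has dimensions [L T^-1].
t (time) has dimensions [T].
a (acceleration) has dimensions [L T^-2].

Left side: [L T^-2]
Right side: [L T^-2]

Both sides have the same dimensions, so the equation is dimensionally consistent.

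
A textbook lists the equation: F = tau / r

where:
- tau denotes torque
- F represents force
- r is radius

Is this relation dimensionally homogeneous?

Yes

tau (torque) has dimensions [L^2 M T^-2].
F (force) has dimensions [L M T^-2].
r (radius) has dimensions [L].

Left side: [L M T^-2]
Right side: [L M T^-2]

Both sides have the same dimensions, so the equation is dimensionally consistent.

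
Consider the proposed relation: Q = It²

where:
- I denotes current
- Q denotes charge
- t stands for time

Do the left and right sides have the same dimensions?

No

I (current) has dimensions [I].
Q (charge) has dimensions [I T].
t (time) has dimensions [T].

Left side: [I T]
Right side: [I T^2]

The two sides have different dimensions, so the equation is NOT dimensionally consistent.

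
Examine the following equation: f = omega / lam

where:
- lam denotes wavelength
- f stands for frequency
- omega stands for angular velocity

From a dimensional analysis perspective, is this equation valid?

No

lam (wavelength) has dimensions [L].
f (frequency) has dimensions [T^-1].
omega (angular velocity) has dimensions [T^-1].

Left side: [T^-1]
Right side: [L^-1 T^-1]

The two sides have different dimensions, so the equation is NOT dimensionally consistent.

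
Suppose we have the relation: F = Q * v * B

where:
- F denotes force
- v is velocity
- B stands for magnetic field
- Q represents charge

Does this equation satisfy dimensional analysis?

Yes

F (force) has dimensions [L M T^-2].
v (velocity) has dimensions [L T^-1].
B (magnetic field) has dimensions [I^-1 M T^-2].
Q (charge) has dimensions [I T].

Left side: [L M T^-2]
Right side: [L M T^-2]

Both sides have the same dimensions, so the equation is dimensionally consistent.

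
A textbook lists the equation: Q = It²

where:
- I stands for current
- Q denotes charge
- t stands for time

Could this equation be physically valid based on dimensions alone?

No

I (current) has dimensions [I].
Q (charge) has dimensions [I T].
t (time) has dimensions [T].

Left side: [I T]
Right side: [I T^2]

The two sides have different dimensions, so the equation is NOT dimensionally consistent.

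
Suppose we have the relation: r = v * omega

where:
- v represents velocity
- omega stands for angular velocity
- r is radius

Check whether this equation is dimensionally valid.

No

v (velocity) has dimensions [L T^-1].
omega (angular velocity) has dimensions [T^-1].
r (radius) has dimensions [L].

Left side: [L]
Right side: [L T^-2]

The two sides have different dimensions, so the equation is NOT dimensionally consistent.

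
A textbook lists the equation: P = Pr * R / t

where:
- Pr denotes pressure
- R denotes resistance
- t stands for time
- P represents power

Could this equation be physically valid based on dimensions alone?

No

Pr (pressure) has dimensions [L^-1 M T^-2].
R (resistance) has dimensions [I^-2 L^2 M T^-3].
t (time) has dimensions [T].
P (power) has dimensions [L^2 M T^-3].

Left side: [L^2 M T^-3]
Right side: [I^-2 L M^2 T^-6]

The two sides have different dimensions, so the equation is NOT dimensionally consistent.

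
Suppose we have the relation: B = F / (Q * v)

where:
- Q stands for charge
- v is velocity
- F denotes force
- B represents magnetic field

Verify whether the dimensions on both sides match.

Yes

Q (charge) has dimensions [I T].
v (velocity) has dimensions [L T^-1].
F (force) has dimensions [L M T^-2].
B (magnetic field) has dimensions [I^-1 M T^-2].

Left side: [I^-1 M T^-2]
Right side: [I^-1 M T^-2]

Both sides have the same dimensions, so the equation is dimensionally consistent.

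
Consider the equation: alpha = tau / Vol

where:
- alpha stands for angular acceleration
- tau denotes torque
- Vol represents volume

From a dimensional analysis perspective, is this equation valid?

No

alpha (angular acceleration) has dimensions [T^-2].
tau (torque) has dimensions [L^2 M T^-2].
Vol (volume) has dimensions [L^3].

Left side: [T^-2]
Right side: [L^-1 M T^-2]

The two sides have different dimensions, so the equation is NOT dimensionally consistent.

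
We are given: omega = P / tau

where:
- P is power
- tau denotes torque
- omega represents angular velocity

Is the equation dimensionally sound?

Yes

P (power) has dimensions [L^2 M T^-3].
tau (torque) has dimensions [L^2 M T^-2].
omega (angular velocity) has dimensions [T^-1].

Left side: [T^-1]
Right side: [T^-1]

Both sides have the same dimensions, so the equation is dimensionally consistent.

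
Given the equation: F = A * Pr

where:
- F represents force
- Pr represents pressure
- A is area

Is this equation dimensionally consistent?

Yes

F (force) has dimensions [L M T^-2].
Pr (pressure) has dimensions [L^-1 M T^-2].
A (area) has dimensions [L^2].

Left side: [L M T^-2]
Right side: [L M T^-2]

Both sides have the same dimensions, so the equation is dimensionally consistent.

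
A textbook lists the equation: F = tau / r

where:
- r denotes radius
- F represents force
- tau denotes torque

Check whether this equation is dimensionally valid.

Yes

r (radius) has dimensions [L].
F (force) has dimensions [L M T^-2].
tau (torque) has dimensions [L^2 M T^-2].

Left side: [L M T^-2]
Right side: [L M T^-2]

Both sides have the same dimensions, so the equation is dimensionally consistent.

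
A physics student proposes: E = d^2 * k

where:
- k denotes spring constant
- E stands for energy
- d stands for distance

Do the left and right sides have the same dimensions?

Yes

k (spring constant) has dimensions [M T^-2].
E (energy) has dimensions [L^2 M T^-2].
d (distance) has dimensions [L].

Left side: [L^2 M T^-2]
Right side: [L^2 M T^-2]

Both sides have the same dimensions, so the equation is dimensionally consistent.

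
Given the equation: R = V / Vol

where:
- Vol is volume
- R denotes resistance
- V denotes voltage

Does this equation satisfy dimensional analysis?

No

Vol (volume) has dimensions [L^3].
R (resistance) has dimensions [I^-2 L^2 M T^-3].
V (voltage) has dimensions [I^-1 L^2 M T^-3].

Left side: [I^-2 L^2 M T^-3]
Right side: [I^-1 L^-1 M T^-3]

The two sides have different dimensions, so the equation is NOT dimensionally consistent.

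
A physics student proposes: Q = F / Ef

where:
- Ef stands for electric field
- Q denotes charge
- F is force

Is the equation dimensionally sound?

Yes

Ef (electric field) has dimensions [I^-1 L M T^-3].
Q (charge) has dimensions [I T].
F (force) has dimensions [L M T^-2].

Left side: [I T]
Right side: [I T]

Both sides have the same dimensions, so the equation is dimensionally consistent.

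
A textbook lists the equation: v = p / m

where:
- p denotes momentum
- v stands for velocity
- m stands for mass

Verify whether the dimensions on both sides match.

Yes

p (momentum) has dimensions [L M T^-1].
v (velocity) has dimensions [L T^-1].
m (mass) has dimensions [M].

Left side: [L T^-1]
Right side: [L T^-1]

Both sides have the same dimensions, so the equation is dimensionally consistent.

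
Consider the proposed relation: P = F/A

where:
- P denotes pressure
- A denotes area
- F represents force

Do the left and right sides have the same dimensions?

Yes

P (pressure) has dimensions [L^-1 M T^-2].
A (area) has dimensions [L^2].
F (force) has dimensions [L M T^-2].

Left side: [L^-1 M T^-2]
Right side: [L^-1 M T^-2]

Both sides have the same dimensions, so the equation is dimensionally consistent.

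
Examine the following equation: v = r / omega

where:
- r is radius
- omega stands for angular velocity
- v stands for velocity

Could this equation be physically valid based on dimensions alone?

No

r (radius) has dimensions [L].
omega (angular velocity) has dimensions [T^-1].
v (velocity) has dimensions [L T^-1].

Left side: [L T^-1]
Right side: [L T]

The two sides have different dimensions, so the equation is NOT dimensionally consistent.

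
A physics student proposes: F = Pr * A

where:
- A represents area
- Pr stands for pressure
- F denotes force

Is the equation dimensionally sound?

Yes

A (area) has dimensions [L^2].
Pr (pressure) has dimensions [L^-1 M T^-2].
F (force) has dimensions [L M T^-2].

Left side: [L M T^-2]
Right side: [L M T^-2]

Both sides have the same dimensions, so the equation is dimensionally consistent.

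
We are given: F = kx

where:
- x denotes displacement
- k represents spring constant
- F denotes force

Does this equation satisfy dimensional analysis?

Yes

x (displacement) has dimensions [L].
k (spring constant) has dimensions [M T^-2].
F (force) has dimensions [L M T^-2].

Left side: [L M T^-2]
Right side: [L M T^-2]

Both sides have the same dimensions, so the equation is dimensionally consistent.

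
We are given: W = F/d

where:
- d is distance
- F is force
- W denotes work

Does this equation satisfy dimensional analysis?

No

d (distance) has dimensions [L].
F (force) has dimensions [L M T^-2].
W (work) has dimensions [L^2 M T^-2].

Left side: [L^2 M T^-2]
Right side: [M T^-2]

The two sides have different dimensions, so the equation is NOT dimensionally consistent.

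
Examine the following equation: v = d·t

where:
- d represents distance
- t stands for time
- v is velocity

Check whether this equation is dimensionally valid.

No

d (distance) has dimensions [L].
t (time) has dimensions [T].
v (velocity) has dimensions [L T^-1].

Left side: [L T^-1]
Right side: [L T]

The two sides have different dimensions, so the equation is NOT dimensionally consistent.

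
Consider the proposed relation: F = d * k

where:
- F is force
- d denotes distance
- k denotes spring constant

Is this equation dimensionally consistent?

Yes

F (force) has dimensions [L M T^-2].
d (distance) has dimensions [L].
k (spring constant) has dimensions [M T^-2].

Left side: [L M T^-2]
Right side: [L M T^-2]

Both sides have the same dimensions, so the equation is dimensionally consistent.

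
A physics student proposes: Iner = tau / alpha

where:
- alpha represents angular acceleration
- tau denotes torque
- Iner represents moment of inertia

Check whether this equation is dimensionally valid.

Yes

alpha (angular acceleration) has dimensions [T^-2].
tau (torque) has dimensions [L^2 M T^-2].
Iner (moment of inertia) has dimensions [L^2 M].

Left side: [L^2 M]
Right side: [L^2 M]

Both sides have the same dimensions, so the equation is dimensionally consistent.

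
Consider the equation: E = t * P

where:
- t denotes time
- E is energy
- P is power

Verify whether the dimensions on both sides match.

Yes

t (time) has dimensions [T].
E (energy) has dimensions [L^2 M T^-2].
P (power) has dimensions [L^2 M T^-3].

Left side: [L^2 M T^-2]
Right side: [L^2 M T^-2]

Both sides have the same dimensions, so the equation is dimensionally consistent.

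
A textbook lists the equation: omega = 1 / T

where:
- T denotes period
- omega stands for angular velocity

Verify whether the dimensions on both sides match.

Yes

T (period) has dimensions [T].
omega (angular velocity) has dimensions [T^-1].

Left side: [T^-1]
Right side: [T^-1]

Both sides have the same dimensions, so the equation is dimensionally consistent.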